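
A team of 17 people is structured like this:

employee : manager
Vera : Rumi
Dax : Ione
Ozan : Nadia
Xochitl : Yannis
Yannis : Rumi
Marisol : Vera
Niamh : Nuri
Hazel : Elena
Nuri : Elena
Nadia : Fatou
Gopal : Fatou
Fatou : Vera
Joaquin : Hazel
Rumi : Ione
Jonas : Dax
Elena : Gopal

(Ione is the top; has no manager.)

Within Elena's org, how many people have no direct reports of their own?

The people in Elena's organization with no one reporting to them are Joaquin, Niamh. That is 2.

2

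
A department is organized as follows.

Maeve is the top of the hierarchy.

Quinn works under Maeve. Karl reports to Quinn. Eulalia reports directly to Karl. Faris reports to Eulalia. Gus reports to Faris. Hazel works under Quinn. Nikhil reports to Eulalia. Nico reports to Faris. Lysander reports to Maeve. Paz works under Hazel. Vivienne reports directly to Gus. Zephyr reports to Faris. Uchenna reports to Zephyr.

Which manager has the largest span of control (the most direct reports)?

Direct-report counts: Maeve has 2; Quinn has 2; Hazel has 1; Karl has 1; Eulalia has 2; Faris has 3; Zephyr has 1; Gus has 1. The largest is 3, held by Faris.

Faris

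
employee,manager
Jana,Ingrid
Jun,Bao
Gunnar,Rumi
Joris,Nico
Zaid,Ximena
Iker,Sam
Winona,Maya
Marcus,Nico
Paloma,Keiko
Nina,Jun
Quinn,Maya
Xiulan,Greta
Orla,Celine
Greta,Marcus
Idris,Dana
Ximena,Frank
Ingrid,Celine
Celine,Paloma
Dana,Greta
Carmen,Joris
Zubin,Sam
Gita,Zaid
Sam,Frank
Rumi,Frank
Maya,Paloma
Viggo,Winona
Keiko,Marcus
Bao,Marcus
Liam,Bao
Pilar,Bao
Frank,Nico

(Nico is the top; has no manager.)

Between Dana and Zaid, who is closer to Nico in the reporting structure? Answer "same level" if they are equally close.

Both Dana and Zaid are 3 levels below Nico.

same level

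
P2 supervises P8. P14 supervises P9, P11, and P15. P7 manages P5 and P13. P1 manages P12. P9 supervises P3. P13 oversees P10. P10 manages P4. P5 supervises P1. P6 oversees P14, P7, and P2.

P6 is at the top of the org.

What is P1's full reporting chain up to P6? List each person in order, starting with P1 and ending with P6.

P1 reports to P5. P5 reports to P7. P7 reports to P6. P6 is at the top.

P1 -> P5 -> P7 -> P6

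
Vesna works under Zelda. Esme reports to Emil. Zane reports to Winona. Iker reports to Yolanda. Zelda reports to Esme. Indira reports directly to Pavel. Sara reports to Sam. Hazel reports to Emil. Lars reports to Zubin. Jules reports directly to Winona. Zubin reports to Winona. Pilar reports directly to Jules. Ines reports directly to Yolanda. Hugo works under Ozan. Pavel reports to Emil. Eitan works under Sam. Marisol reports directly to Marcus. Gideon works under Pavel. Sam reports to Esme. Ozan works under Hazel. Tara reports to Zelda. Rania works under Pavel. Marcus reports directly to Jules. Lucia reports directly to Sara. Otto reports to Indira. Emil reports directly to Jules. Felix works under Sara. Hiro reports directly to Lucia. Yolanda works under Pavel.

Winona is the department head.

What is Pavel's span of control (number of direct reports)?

Pavel directly manages Indira, Yolanda, Rania, Gideon. That is 4 direct reports.

4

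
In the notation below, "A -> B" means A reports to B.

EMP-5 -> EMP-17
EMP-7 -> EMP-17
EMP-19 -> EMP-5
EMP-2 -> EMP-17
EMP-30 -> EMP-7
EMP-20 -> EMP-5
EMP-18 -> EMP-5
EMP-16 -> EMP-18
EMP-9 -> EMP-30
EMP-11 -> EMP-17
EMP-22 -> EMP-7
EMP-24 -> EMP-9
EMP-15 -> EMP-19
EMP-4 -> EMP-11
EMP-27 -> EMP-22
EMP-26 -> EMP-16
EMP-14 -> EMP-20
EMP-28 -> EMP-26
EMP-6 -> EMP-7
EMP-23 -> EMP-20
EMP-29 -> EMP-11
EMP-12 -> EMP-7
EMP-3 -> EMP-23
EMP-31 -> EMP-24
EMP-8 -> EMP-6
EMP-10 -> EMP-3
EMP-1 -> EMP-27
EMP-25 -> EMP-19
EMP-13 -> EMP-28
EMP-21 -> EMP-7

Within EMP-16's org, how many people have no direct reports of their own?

The only person in EMP-16's organization with no one reporting to them is EMP-13. That is 1.

1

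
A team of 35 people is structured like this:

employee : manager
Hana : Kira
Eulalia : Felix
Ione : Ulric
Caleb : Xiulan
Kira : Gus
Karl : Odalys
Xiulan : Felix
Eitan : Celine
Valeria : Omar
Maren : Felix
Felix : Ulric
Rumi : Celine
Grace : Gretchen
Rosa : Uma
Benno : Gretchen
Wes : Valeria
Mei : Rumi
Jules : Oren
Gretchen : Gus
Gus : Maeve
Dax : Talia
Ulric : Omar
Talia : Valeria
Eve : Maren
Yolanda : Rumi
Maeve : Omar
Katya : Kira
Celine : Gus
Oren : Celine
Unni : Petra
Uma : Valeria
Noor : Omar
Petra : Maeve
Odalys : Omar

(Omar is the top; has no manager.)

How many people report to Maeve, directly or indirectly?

16

Maeve directly manages Gus, Petra. Under Gus: Gretchen, Benno, Grace, Kira, Hana, Katya, Celine, Eitan, Oren, Jules, Rumi, Mei, Yolanda (13). Under Petra: Unni (1). So Maeve's organization is 2 direct reports plus everyone under them: 14 + 2 = 16.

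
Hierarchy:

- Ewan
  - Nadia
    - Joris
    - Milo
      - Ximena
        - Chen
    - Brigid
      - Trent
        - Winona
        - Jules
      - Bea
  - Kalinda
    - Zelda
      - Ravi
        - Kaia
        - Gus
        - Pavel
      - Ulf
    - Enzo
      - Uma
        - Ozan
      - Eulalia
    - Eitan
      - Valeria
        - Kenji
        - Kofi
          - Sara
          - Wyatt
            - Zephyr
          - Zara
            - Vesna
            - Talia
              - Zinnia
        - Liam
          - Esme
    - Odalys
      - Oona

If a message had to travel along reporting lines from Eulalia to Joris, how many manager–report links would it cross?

5

Eulalia is 3 levels below Ewan, and Joris is 2 levels below Ewan (their lowest common manager). The shortest path runs up from Eulalia to Ewan and back down to Joris: 3 + 2 = 5 links.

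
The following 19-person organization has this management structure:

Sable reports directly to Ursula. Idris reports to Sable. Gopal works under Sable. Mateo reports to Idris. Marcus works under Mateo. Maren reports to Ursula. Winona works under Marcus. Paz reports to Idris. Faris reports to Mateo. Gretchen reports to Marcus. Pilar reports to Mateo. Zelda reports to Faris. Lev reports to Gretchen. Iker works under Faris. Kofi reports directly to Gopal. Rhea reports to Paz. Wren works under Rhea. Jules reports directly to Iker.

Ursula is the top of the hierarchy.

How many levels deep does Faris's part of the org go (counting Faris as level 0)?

2

The longest chain under Faris runs Faris → Iker → Jules, which is 2 levels below Faris.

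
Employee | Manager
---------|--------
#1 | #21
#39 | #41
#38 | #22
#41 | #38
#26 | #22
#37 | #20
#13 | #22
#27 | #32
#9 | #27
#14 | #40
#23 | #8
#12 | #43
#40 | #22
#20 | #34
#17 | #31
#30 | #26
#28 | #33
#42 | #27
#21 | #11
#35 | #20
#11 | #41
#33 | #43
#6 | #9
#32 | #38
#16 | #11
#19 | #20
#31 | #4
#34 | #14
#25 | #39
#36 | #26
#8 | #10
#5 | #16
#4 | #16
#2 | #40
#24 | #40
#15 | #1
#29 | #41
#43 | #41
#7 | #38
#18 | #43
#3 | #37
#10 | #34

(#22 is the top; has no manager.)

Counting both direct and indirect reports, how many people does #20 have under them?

4

#20 directly manages #37, #19, #35. Under #37: #3 (1). #19 has no reports. #35 has no reports. So #20's organization is 3 direct reports plus everyone under them: 2 + 1 + 1 = 4.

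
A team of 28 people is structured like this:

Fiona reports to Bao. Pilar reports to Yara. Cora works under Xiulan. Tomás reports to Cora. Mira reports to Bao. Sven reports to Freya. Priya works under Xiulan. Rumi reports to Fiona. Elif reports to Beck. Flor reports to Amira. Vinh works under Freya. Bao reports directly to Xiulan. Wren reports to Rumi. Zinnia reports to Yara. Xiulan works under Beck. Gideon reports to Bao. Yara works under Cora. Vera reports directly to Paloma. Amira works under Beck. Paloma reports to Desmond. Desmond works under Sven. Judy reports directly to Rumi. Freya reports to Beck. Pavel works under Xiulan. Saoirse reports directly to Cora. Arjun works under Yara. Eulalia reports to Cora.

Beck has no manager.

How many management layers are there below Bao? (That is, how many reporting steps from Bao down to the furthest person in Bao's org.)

3

The longest chain under Bao runs Bao → Fiona → Rumi → Wren, which is 3 levels below Bao.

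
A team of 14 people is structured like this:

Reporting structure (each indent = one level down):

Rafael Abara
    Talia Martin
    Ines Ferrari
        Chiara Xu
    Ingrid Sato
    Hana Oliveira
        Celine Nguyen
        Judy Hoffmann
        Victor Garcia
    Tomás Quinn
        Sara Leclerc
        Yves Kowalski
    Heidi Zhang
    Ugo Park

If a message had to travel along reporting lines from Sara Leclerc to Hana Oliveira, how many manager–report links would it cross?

Sara Leclerc is 2 levels below Rafael Abara, and Hana Oliveira is 1 level below Rafael Abara (their lowest common manager). The shortest path runs up from Sara Leclerc to Rafael Abara and back down to Hana Oliveira: 2 + 1 = 3 links.

3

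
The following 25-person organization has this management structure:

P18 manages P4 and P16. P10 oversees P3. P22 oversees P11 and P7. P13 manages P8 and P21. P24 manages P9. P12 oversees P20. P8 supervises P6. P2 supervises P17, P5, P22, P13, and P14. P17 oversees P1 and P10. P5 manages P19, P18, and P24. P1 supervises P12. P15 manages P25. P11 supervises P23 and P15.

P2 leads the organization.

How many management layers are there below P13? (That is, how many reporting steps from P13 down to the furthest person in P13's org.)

The longest chain under P13 runs P13 → P8 → P6, which is 2 levels below P13.

2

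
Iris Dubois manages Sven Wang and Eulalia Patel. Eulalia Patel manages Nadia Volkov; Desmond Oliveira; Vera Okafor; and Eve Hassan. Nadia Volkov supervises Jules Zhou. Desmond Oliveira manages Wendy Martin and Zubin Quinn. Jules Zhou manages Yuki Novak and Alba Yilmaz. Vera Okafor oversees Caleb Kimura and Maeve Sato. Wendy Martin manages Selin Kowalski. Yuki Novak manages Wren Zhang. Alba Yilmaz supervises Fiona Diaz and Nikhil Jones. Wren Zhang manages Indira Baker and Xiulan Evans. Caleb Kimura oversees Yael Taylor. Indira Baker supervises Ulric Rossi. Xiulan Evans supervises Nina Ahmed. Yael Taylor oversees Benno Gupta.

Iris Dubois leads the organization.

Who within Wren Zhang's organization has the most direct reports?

Wren Zhang

Direct-report counts within Wren Zhang's organization: Wren Zhang has 2; Xiulan Evans has 1; Indira Baker has 1. The largest is 2, held by Wren Zhang.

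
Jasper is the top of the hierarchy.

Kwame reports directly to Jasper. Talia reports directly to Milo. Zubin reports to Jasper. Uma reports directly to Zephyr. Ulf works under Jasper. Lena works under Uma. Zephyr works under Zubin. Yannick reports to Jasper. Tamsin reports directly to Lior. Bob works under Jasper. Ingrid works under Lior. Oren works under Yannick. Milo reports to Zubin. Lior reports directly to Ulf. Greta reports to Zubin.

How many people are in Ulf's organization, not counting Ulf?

Ulf directly manages Lior. Under Lior: Tamsin, Ingrid (2). That's 3 in total.

3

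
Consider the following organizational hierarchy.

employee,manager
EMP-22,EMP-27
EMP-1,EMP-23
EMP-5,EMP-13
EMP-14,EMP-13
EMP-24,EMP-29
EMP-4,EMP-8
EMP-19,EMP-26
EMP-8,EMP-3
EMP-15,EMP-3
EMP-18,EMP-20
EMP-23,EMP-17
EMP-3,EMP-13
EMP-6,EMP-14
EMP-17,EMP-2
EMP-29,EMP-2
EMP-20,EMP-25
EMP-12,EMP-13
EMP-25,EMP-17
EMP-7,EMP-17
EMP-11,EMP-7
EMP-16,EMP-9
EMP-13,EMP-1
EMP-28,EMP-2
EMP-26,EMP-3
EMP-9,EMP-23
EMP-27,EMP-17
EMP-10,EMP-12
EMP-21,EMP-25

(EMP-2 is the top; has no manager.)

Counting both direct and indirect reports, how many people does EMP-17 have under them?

24

EMP-17 directly manages EMP-23, EMP-7, EMP-27, EMP-25. Under EMP-23: EMP-9, EMP-16, EMP-1, EMP-13, EMP-5, EMP-12, EMP-10, EMP-3, EMP-15, EMP-26, EMP-19, EMP-8, EMP-4, EMP-14, EMP-6 (15). Under EMP-7: EMP-11 (1). Under EMP-27: EMP-22 (1). Under EMP-25: EMP-21, EMP-20, EMP-18 (3). So EMP-17's organization is 4 direct reports plus everyone under them: 16 + 2 + 2 + 4 = 24.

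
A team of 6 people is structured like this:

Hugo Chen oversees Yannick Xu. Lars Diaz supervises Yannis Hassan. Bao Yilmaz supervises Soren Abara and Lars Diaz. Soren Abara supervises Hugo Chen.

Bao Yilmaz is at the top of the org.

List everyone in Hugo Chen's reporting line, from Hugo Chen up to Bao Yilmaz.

Hugo Chen reports to Soren Abara. Soren Abara reports to Bao Yilmaz. Bao Yilmaz is at the top.

Hugo Chen -> Soren Abara -> Bao Yilmaz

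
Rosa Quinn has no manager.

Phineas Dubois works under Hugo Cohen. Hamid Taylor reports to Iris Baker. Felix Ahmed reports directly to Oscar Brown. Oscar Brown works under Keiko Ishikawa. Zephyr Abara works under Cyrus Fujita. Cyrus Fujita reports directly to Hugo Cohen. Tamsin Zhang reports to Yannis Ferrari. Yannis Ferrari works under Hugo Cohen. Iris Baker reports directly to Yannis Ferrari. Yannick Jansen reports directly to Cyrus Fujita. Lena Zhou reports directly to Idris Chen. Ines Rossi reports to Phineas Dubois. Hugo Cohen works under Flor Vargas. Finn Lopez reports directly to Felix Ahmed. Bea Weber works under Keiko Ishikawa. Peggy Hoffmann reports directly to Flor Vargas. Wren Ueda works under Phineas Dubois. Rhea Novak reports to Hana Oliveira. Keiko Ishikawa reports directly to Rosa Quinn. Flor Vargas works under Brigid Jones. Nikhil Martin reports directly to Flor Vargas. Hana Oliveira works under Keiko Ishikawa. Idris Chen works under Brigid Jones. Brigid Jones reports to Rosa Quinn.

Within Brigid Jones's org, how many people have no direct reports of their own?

9

The people in Brigid Jones's organization with no one reporting to them are Peggy Hoffmann, Nikhil Martin, Tamsin Zhang, Hamid Taylor, Yannick Jansen, Zephyr Abara, Ines Rossi, Wren Ueda, Lena Zhou. That is 9.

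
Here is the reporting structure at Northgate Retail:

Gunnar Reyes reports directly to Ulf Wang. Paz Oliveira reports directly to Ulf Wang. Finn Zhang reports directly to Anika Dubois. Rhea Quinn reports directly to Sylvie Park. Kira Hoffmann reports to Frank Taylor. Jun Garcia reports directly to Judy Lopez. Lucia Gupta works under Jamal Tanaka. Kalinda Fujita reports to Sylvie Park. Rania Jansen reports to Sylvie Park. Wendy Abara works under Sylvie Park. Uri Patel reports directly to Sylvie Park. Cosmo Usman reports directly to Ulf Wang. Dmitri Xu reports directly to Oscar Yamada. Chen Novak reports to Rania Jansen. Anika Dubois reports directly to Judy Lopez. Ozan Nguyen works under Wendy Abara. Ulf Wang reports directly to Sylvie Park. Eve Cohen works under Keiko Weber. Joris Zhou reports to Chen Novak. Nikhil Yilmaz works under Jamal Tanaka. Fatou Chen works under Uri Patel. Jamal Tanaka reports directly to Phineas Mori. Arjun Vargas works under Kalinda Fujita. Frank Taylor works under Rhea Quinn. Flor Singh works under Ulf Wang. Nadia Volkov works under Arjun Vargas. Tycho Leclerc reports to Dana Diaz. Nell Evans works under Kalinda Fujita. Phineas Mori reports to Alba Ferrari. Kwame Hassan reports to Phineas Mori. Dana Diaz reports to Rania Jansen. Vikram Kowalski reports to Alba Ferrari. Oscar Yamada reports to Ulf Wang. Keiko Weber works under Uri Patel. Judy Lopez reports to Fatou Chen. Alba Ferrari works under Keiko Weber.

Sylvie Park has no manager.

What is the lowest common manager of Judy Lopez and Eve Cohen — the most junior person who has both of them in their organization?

Judy Lopez's chain of managers is Fatou Chen, Uri Patel, Sylvie Park. Eve Cohen's chain of managers is Keiko Weber, Uri Patel, Sylvie Park. The first manager that appears in both chains is Uri Patel.

Uri Patel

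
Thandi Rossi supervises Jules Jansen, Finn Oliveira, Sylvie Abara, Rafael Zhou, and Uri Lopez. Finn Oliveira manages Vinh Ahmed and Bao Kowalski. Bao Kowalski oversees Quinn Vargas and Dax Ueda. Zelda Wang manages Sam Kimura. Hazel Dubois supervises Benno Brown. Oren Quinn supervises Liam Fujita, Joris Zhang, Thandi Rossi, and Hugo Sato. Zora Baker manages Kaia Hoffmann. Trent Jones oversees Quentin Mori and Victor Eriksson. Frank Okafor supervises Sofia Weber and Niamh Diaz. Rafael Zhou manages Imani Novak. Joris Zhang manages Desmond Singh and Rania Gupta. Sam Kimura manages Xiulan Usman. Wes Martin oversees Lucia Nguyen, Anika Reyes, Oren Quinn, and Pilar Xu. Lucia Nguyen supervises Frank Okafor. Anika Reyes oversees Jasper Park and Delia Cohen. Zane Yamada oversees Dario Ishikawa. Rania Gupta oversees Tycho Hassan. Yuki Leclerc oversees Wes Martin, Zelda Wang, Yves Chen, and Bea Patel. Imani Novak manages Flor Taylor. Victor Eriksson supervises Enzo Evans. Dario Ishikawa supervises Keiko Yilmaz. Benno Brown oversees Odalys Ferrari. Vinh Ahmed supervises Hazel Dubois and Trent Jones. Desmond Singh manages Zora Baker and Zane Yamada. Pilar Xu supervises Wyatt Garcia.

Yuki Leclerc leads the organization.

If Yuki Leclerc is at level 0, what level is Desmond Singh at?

Chain from Desmond Singh up to Yuki Leclerc: Desmond Singh → Joris Zhang → Oren Quinn → Wes Martin → Yuki Leclerc. That is 4 steps up, so Desmond Singh is 4 levels below Yuki Leclerc.

4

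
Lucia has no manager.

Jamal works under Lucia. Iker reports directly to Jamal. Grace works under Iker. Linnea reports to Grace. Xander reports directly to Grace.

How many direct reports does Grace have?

Grace directly manages Linnea, Xander. That is 2 direct reports.

2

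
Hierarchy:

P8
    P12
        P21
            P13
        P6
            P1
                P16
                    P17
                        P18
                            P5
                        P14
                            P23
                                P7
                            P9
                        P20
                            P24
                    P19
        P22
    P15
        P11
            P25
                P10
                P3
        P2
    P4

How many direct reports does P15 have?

2

P15 directly manages P11, P2. That is 2 direct reports.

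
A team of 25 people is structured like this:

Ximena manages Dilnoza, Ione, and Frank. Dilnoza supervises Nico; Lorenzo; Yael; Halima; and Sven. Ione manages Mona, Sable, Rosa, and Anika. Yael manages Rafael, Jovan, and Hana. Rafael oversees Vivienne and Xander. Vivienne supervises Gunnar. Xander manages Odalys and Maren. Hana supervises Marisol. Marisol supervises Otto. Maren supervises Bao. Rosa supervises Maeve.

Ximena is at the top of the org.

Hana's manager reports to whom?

Hana reports to Yael, and Yael reports to Dilnoza. So Hana's skip-level manager is Dilnoza.

Dilnoza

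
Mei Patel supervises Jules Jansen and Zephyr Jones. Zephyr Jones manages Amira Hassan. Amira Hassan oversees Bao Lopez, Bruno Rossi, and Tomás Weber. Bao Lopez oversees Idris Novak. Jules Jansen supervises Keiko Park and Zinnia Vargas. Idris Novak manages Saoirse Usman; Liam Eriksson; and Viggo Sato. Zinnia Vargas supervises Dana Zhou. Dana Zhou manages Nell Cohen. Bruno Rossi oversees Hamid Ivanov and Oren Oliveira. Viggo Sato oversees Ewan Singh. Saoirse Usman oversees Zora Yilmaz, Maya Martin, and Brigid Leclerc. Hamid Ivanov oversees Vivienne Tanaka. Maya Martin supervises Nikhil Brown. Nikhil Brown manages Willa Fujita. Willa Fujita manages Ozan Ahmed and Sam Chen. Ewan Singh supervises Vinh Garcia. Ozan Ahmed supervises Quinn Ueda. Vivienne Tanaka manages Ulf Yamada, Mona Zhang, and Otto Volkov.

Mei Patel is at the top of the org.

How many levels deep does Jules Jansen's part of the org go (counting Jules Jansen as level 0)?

The longest chain under Jules Jansen runs Jules Jansen → Zinnia Vargas → Dana Zhou → Nell Cohen, which is 3 levels below Jules Jansen.

3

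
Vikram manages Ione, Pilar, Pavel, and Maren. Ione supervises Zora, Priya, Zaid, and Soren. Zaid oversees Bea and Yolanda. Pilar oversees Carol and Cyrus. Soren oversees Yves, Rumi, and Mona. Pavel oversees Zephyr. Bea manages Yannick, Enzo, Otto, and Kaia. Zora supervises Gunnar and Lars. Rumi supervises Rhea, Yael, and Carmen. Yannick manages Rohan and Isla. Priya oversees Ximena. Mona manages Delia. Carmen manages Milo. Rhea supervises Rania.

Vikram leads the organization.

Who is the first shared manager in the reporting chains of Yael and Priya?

Ione

Yael's chain of managers is Rumi, Soren, Ione, Vikram. Priya's chain of managers is Ione, Vikram. The first manager that appears in both chains is Ione.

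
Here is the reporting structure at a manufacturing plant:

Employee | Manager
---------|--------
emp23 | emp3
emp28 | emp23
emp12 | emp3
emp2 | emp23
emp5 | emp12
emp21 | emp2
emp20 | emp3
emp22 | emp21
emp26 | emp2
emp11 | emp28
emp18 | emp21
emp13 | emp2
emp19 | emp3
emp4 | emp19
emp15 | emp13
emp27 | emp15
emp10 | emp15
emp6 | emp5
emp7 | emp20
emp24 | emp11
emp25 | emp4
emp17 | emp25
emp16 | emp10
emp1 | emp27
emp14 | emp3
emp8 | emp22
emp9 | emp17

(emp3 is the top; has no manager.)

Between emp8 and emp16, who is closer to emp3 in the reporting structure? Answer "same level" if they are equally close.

emp8 is 5 levels below emp3; emp16 is 6. emp8 is higher.

emp8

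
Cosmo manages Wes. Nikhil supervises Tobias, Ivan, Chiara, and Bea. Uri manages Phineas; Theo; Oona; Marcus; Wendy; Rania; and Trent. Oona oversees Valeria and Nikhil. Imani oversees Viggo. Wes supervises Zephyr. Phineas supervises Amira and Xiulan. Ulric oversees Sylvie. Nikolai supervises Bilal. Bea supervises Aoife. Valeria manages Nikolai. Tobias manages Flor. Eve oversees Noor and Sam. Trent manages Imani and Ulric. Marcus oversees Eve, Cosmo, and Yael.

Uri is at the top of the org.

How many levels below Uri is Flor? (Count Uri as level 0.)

Chain from Flor up to Uri: Flor → Tobias → Nikhil → Oona → Uri. That is 4 steps up, so Flor is 4 levels below Uri.

4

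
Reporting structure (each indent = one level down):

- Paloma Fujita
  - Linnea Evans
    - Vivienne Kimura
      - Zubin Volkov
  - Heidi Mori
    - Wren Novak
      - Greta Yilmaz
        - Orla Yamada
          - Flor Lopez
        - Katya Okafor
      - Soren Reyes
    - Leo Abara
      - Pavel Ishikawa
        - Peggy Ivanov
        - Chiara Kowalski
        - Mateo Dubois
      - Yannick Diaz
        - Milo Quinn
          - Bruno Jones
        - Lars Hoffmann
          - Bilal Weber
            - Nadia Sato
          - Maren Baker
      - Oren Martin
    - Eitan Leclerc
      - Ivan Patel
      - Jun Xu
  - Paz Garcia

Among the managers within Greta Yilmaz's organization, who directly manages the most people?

Greta Yilmaz

Direct-report counts within Greta Yilmaz's organization: Greta Yilmaz has 2; Orla Yamada has 1. The largest is 2, held by Greta Yilmaz.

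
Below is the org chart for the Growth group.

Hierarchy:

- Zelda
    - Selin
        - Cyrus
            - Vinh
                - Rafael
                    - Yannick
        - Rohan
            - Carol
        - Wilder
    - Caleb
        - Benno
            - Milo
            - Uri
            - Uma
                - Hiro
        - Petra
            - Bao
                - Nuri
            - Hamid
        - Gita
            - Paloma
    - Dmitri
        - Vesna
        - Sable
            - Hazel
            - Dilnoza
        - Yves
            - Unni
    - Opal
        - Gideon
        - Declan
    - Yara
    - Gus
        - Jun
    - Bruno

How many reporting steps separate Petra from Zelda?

Chain from Petra up to Zelda: Petra → Caleb → Zelda. That is 2 steps up, so Petra is 2 levels below Zelda.

2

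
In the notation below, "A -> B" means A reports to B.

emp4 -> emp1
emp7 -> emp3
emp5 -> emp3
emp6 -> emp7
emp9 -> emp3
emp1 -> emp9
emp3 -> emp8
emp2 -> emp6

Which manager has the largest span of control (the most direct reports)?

emp3

Direct-report counts: emp8 has 1; emp3 has 3; emp9 has 1; emp1 has 1; emp7 has 1; emp6 has 1. The largest is 3, held by emp3.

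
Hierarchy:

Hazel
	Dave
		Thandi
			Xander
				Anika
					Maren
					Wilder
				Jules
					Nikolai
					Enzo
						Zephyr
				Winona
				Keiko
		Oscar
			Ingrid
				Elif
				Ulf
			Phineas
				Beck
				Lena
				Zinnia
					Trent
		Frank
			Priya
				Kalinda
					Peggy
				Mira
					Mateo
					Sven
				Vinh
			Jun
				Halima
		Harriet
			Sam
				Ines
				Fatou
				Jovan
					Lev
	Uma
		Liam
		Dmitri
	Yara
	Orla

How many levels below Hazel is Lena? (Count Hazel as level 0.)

4

Chain from Lena up to Hazel: Lena → Phineas → Oscar → Dave → Hazel. That is 4 steps up, so Lena is 4 levels below Hazel.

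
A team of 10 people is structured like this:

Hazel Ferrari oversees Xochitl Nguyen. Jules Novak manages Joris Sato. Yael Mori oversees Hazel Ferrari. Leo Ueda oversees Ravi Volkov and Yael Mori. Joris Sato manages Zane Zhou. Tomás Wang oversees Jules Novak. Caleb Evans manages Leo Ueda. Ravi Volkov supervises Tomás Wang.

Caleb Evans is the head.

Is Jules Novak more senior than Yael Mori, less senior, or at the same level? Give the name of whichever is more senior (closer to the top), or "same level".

Jules Novak is 4 levels below Caleb Evans; Yael Mori is 2. Yael Mori is higher.

Yael Mori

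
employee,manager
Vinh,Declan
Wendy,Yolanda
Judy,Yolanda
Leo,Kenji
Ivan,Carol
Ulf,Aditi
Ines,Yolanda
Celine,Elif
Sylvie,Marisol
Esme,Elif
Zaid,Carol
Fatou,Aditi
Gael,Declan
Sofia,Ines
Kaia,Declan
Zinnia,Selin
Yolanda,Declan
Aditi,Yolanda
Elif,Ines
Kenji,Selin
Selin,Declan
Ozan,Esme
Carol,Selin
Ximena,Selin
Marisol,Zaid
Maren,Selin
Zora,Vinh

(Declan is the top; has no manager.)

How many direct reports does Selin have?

5

Selin directly manages Carol, Kenji, Zinnia, Ximena, Maren. That is 5 direct reports.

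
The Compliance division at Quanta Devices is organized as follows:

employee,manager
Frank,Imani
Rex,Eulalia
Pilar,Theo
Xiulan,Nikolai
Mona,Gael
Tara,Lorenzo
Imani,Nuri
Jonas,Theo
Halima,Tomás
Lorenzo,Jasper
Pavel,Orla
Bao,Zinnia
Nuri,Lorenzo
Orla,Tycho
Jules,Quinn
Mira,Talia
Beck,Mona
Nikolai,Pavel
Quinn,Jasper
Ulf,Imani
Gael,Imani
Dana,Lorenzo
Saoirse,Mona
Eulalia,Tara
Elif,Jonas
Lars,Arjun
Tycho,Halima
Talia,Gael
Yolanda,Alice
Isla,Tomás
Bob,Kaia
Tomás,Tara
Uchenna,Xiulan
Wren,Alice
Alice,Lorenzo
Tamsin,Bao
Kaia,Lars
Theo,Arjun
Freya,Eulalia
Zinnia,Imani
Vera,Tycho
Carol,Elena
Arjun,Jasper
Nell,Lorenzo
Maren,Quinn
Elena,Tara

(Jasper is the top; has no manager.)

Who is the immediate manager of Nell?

Lorenzo

Nell reports directly to Lorenzo.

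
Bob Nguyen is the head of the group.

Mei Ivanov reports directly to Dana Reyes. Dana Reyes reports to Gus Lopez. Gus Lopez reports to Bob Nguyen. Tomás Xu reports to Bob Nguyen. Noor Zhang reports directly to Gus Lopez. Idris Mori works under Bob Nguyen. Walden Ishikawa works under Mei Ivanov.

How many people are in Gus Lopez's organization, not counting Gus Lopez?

Gus Lopez directly manages Dana Reyes, Noor Zhang. Under Dana Reyes: Mei Ivanov, Walden Ishikawa (2). Noor Zhang has no reports. So Gus Lopez's organization is 2 direct reports plus everyone under them: 3 + 1 = 4.

4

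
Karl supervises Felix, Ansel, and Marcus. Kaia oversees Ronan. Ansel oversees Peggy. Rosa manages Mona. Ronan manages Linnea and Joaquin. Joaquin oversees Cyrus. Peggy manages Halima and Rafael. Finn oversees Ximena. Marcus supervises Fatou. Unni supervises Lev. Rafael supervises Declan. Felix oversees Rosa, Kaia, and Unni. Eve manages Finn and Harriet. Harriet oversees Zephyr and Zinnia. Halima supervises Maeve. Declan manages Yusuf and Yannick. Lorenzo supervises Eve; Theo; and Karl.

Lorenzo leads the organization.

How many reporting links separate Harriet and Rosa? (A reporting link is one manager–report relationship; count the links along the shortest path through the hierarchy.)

Harriet is 2 levels below Lorenzo, and Rosa is 3 levels below Lorenzo (their lowest common manager). The shortest path runs up from Harriet to Lorenzo and back down to Rosa: 2 + 3 = 5 links.

5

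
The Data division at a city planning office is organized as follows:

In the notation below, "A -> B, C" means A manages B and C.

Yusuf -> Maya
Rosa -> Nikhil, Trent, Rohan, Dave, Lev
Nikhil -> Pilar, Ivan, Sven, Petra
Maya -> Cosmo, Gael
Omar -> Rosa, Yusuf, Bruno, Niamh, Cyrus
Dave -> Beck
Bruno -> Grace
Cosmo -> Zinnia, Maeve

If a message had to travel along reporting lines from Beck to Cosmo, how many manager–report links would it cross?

6

Beck is 3 levels below Omar, and Cosmo is 3 levels below Omar (their lowest common manager). The shortest path runs up from Beck to Omar and back down to Cosmo: 3 + 3 = 6 links.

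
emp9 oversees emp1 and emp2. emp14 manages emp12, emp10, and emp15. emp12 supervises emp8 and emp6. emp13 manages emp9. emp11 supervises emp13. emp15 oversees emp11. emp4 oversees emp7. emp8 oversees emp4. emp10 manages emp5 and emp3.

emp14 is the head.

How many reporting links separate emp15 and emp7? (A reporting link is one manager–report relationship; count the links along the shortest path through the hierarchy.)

emp15 is 1 level below emp14, and emp7 is 4 levels below emp14 (their lowest common manager). The shortest path runs up from emp15 to emp14 and back down to emp7: 1 + 4 = 5 links.

5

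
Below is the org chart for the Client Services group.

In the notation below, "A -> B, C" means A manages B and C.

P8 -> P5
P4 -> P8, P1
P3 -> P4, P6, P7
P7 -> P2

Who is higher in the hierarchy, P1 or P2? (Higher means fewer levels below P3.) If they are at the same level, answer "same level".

Both P1 and P2 are 2 levels below P3.

same level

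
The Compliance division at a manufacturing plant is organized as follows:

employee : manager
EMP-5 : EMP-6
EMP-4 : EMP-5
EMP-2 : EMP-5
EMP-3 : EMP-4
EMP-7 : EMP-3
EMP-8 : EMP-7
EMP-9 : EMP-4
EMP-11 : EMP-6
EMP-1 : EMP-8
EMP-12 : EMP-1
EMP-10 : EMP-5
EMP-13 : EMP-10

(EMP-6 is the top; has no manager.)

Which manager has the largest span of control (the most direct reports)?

Direct-report counts: EMP-6 has 2; EMP-5 has 3; EMP-10 has 1; EMP-4 has 2; EMP-3 has 1; EMP-7 has 1; EMP-8 has 1; EMP-1 has 1. The largest is 3, held by EMP-5.

EMP-5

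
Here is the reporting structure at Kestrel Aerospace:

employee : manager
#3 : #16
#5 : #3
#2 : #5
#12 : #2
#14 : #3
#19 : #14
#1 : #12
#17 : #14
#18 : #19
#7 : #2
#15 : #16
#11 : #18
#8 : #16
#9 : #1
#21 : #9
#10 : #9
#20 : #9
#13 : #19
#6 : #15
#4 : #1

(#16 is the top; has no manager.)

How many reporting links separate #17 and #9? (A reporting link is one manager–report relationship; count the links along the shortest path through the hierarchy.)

#17 is 2 levels below #3, and #9 is 5 levels below #3 (their lowest common manager). The shortest path runs up from #17 to #3 and back down to #9: 2 + 5 = 7 links.

7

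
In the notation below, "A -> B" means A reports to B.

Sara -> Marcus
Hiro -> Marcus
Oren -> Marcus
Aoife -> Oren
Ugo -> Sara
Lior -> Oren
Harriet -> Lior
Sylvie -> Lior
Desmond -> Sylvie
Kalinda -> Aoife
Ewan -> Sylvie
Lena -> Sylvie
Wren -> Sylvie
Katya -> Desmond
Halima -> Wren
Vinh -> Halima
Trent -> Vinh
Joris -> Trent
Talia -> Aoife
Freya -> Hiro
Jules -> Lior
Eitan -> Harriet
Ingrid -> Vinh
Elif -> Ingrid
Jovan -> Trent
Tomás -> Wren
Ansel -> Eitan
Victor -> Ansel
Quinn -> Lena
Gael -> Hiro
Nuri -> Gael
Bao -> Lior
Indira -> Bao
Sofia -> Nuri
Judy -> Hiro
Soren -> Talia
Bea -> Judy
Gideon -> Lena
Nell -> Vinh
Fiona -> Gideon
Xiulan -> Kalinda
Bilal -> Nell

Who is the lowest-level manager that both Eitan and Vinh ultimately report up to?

Eitan's chain of managers is Harriet, Lior, Oren, Marcus. Vinh's chain of managers is Halima, Wren, Sylvie, Lior, Oren, Marcus. The first manager that appears in both chains is Lior.

Lior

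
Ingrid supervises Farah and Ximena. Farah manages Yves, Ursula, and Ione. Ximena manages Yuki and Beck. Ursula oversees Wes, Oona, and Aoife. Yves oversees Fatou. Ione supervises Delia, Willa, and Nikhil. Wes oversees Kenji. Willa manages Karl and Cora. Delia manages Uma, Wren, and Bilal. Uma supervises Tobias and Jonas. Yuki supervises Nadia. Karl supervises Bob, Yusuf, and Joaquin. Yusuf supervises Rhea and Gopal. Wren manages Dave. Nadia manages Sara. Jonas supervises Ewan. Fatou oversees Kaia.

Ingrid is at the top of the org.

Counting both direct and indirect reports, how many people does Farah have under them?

Farah directly manages Ursula, Yves, Ione. Under Ursula: Aoife, Oona, Wes, Kenji (4). Under Yves: Fatou, Kaia (2). Under Ione: Delia, Bilal, Wren, Dave, Uma, Jonas, Ewan, Tobias, Willa, Cora, Karl, Joaquin, Bob, Yusuf, Rhea, Gopal, Nikhil (17). So Farah's organization is 3 direct reports plus everyone under them: 5 + 3 + 18 = 26.

26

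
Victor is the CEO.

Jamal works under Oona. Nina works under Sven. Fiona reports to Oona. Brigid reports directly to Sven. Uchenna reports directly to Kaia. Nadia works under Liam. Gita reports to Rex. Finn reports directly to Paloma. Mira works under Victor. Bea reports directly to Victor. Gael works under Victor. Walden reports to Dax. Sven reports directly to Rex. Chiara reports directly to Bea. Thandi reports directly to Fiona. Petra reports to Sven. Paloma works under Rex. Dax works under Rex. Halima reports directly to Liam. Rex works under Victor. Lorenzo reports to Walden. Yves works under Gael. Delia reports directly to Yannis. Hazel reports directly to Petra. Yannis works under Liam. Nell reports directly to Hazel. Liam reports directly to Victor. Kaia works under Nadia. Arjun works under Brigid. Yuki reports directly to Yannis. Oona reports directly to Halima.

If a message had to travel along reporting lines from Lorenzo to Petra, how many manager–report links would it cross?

5

Lorenzo is 3 levels below Rex, and Petra is 2 levels below Rex (their lowest common manager). The shortest path runs up from Lorenzo to Rex and back down to Petra: 3 + 2 = 5 links.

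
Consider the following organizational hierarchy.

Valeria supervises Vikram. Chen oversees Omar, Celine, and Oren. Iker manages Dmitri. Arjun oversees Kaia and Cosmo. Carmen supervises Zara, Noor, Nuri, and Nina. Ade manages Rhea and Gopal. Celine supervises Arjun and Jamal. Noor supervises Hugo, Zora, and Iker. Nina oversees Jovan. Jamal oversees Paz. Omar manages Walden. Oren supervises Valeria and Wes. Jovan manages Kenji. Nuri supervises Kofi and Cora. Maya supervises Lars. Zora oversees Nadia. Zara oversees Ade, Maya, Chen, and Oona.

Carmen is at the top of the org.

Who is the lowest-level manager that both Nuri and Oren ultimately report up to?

Nuri's chain of managers is Carmen. Oren's chain of managers is Chen, Zara, Carmen. The first manager that appears in both chains is Carmen.

Carmen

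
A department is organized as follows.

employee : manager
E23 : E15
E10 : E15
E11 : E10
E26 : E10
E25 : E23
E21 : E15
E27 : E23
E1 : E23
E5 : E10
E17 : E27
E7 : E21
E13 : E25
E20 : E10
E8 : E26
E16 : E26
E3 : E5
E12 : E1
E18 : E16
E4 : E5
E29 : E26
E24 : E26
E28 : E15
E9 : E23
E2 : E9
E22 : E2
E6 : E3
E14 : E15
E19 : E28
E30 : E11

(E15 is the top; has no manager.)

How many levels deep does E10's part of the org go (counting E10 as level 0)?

The longest chain under E10 runs E10 → E5 → E3 → E6, which is 3 levels below E10.

3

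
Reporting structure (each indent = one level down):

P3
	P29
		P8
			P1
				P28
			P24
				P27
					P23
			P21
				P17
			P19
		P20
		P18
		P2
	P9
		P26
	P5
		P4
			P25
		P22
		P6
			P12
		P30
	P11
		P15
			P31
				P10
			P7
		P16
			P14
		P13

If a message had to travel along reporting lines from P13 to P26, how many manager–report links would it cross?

4

P13 is 2 levels below P3, and P26 is 2 levels below P3 (their lowest common manager). The shortest path runs up from P13 to P3 and back down to P26: 2 + 2 = 4 links.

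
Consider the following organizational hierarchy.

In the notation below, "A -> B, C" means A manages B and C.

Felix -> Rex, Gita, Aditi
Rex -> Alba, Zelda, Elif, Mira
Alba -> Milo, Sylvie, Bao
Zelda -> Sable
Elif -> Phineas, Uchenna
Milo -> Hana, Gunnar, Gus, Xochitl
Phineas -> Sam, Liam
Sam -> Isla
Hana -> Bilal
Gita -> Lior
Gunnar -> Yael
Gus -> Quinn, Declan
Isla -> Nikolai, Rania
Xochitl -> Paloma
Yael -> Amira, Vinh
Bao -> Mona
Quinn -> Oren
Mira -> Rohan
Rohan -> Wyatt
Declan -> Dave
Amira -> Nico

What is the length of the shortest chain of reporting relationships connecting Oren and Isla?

Oren is 5 levels below Rex, and Isla is 4 levels below Rex (their lowest common manager). The shortest path runs up from Oren to Rex and back down to Isla: 5 + 4 = 9 links.

9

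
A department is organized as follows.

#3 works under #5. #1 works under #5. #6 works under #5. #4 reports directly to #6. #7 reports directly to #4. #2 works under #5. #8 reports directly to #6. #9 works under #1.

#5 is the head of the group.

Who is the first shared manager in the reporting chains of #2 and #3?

#2's chain of managers is #5. #3's chain of managers is #5. The first manager that appears in both chains is #5.

#5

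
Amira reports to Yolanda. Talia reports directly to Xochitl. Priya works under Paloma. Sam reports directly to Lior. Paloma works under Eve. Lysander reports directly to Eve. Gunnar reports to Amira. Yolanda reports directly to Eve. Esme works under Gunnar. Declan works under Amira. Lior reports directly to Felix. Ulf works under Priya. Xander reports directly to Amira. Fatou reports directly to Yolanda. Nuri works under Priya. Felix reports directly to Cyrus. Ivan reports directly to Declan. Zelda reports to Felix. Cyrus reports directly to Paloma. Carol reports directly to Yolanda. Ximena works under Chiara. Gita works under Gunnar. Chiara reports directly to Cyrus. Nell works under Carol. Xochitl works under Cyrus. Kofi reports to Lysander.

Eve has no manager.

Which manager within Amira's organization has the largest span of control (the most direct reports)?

Direct-report counts within Amira's organization: Amira has 3; Declan has 1; Gunnar has 2. The largest is 3, held by Amira.

Amira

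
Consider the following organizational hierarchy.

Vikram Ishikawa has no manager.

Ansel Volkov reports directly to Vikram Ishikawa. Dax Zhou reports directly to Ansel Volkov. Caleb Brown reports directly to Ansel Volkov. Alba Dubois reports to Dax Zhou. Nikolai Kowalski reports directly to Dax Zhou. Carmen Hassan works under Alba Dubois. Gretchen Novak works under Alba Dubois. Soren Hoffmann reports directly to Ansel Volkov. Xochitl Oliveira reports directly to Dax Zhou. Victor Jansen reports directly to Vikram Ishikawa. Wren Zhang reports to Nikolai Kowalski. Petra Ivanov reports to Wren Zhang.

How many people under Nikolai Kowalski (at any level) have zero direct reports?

1

The only person in Nikolai Kowalski's organization with no one reporting to them is Petra Ivanov. That is 1.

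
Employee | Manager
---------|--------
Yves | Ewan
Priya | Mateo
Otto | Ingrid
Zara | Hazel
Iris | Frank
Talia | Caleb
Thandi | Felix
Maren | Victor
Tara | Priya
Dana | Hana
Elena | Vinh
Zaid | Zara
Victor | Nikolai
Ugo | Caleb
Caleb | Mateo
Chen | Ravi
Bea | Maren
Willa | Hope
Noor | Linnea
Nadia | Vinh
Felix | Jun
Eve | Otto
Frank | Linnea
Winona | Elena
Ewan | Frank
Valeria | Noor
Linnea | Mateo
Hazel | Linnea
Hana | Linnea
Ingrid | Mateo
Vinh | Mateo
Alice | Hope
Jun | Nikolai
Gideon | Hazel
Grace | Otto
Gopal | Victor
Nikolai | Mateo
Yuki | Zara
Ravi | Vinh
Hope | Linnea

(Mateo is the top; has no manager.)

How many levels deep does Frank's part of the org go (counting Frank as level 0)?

2

The longest chain under Frank runs Frank → Ewan → Yves, which is 2 levels below Frank.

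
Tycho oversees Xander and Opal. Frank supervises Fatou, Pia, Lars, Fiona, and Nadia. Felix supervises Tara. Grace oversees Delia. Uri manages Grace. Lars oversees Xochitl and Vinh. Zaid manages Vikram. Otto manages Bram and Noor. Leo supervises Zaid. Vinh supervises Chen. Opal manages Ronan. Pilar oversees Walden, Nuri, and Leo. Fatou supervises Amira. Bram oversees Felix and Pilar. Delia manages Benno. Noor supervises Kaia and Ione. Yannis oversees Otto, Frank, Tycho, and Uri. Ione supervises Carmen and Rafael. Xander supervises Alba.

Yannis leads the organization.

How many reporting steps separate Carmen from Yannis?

Chain from Carmen up to Yannis: Carmen → Ione → Noor → Otto → Yannis. That is 4 steps up, so Carmen is 4 levels below Yannis.

4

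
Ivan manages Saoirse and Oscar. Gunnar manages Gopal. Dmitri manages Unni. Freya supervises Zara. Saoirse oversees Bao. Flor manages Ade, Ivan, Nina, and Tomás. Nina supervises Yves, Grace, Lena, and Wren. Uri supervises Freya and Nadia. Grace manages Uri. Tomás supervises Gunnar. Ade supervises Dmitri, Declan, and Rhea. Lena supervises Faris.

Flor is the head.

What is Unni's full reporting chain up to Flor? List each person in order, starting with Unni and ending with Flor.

Unni -> Dmitri -> Ade -> Flor

Unni reports to Dmitri. Dmitri reports to Ade. Ade reports to Flor. Flor is at the top.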